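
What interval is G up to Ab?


Solution.
Letter names: G → A spans 2 letter names → a 2nd
Semitones: G → Ab = 1 half-step
A 2nd of 1 semitone is a minor 2nd
= minor 2nd


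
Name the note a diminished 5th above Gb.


Step by step:
A 5th spans 5 letter names, so from G we land on D
A diminished 5th = 6 semitones above Gb
Spell D at that pitch: Dbb
= Dbb


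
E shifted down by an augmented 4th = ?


Working:
augmented 4th: 4 letter names, 6 semitones
Letter: E - 3 → B
Pitch: E - 6 semitones, spelled as a B → Bb
= Bb


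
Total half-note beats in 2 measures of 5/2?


Solution.
Time signature 5/2: the bottom number 2 means the half note gets one count
The top number 5 means 5 half-note beats per measure
Total = 5 × 2 measures
= 10 half-note beats


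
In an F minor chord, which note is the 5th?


Working:
Minor triad = root + minor 3rd (3 semitones) + perfect 5th (7 semitones)
A triad on F stacks thirds, so the chord tones use letter names F-A-C
Root: F
Minor 3rd above F: Ab
Perfect 5th above F: C
The 5th = C


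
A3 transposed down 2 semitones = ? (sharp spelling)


Working:
A3: chromatic position 9 in octave 3 → absolute = 3×12 + 9 = 45
Transpose down 2: 45 - 2 = 43
43 = 3×12 + 7 → G in octave 3
Result = G3


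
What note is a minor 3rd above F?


Reasoning:
A 3rd spans 3 letter names, so from F we land on A
A minor 3rd = 3 semitones above F
Spell A at that pitch: Ab
= Ab


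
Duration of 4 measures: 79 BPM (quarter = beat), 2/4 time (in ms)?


Let's work it out.
Quarter-note beat duration = 60000 / 79 ms
Beats per measure (2/4) = 2
One measure = 2 × 60000 / 79 = 120000 / 79 ms
4 measures = 4 × 120000 / 79 = 480000 / 79
= 6075.9 ms


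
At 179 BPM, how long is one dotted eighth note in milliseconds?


One quarter-note beat = 60000 / BPM = 60000 / 179 ms
Dotted eighth note = 3/4 × quarter note
Duration = 3/4 × 60000 / 179 = 45000 / 179
= 251.4 ms


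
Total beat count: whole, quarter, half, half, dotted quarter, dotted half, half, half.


Step by step:
Beat values:
  whole = 4 beats
  quarter = 1 beat
  half = 2 beats
  half = 2 beats
  dotted quarter = 1.5 beats
  dotted half = 3 beats
  half = 2 beats
  half = 2 beats
Sum = 4 + 1 + 2 + 2 + 1.5 + 3 + 2 + 2
= 17.5 beats


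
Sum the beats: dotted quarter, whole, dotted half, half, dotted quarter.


Beat values:
  dotted quarter = 1.5 beats
  whole = 4 beats
  dotted half = 3 beats
  half = 2 beats
  dotted quarter = 1.5 beats
Sum = 1.5 + 4 + 3 + 2 + 1.5
= 12 beats


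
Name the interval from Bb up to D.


Let's work it out.
Letter names: B → D spans 3 letter names → a 3rd
Semitones: Bb → D = 4 half-steps
A 3rd of 4 semitones is a major 3rd
= major 3rd


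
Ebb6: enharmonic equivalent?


Enharmonic notes sound the same pitch but are spelled with different letter names
Ebb and D name the same pitch class
= D6


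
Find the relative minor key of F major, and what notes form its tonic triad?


The relative minor shares the major's key signature and starts on its 6th degree
6th degree = a major 6th above the tonic; a major 6th above F is D
→ relative minor of F major is D minor
Tonic triad of D minor = root + minor 3rd + perfect 5th = D F A
= D minor; triad = D F A


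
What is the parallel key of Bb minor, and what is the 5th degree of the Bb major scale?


Let's work it out.
Parallel keys share the same tonic but differ in mode
Bb minor → parallel is Bb major
Bb major scale: Bb C D Eb F G A
= Bb major; 5th degree = F


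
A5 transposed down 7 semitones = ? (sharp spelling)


Let's work it out.
A5: chromatic position 9 in octave 5 → absolute = 5×12 + 9 = 69
Transpose down 7: 69 - 7 = 62
62 = 5×12 + 2 → D in octave 5
Result = D5


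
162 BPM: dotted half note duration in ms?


One quarter-note beat = 60000 / BPM = 60000 / 162 ms
Dotted half note = 3 × quarter note
Duration = 3 × 60000 / 162 = 180000 / 162
= 1111.1 ms


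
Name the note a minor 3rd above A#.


Working:
A 3rd spans 3 letter names, so from A we land on C
A minor 3rd = 3 semitones above A#
Spell C at that pitch: C#
= C#


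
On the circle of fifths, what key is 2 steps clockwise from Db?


Each clockwise step on the circle of fifths moves up a perfect 5th
From Db: Db → Ab → Eb
= Eb


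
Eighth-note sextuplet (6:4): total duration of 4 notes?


Reasoning:
Sextuplet: 6 notes occupy the space of 4 eighth notes
Space = 4 × 1/2 = 2 beats
Each sextuplet note = 2 / 6 = 1/3 beats
4 notes = 4 × 1/3 = 4/3
= 4/3 beats


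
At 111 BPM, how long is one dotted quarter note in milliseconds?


One quarter-note beat = 60000 / BPM = 60000 / 111 ms
Dotted quarter note = 3/2 × quarter note
Duration = 3/2 × 60000 / 111 = 90000 / 111
= 810.8 ms


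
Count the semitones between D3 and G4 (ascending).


Let's work it out.
Absolute semitone position = octave×12 + chromatic position
D3: 3×12 + 2 = 38
G4: 4×12 + 7 = 55
Difference = 55 - 38 = 17
= 17 semitones


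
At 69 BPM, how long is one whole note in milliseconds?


One quarter-note beat = 60000 / BPM = 60000 / 69 ms
Whole note = 4 × quarter note
Duration = 4 × 60000 / 69 = 240000 / 69
= 3478.3 ms


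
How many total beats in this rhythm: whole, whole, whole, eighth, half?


Solution.
Beat values:
  whole = 4 beats
  whole = 4 beats
  whole = 4 beats
  eighth = 0.5 beats
  half = 2 beats
Sum = 4 + 4 + 4 + 0.5 + 2
= 14.5 beats


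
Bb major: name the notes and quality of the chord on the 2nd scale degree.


Reasoning:
Bb major scale: Bb C D Eb F G A
Diatonic triad on degree 2 stacks scale notes 2, 4, 6: C Eb G
C→Eb = 3 semitones; C→G = 7 semitones → minor triad
= C Eb G (minor)


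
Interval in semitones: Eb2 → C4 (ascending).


Reasoning:
Absolute semitone position = octave×12 + chromatic position
Eb2: 2×12 + 3 = 27
C4: 4×12 + 0 = 48
Difference = 48 - 27 = 21
= 21 semitones


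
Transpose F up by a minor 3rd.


Let's work it out.
minor 3rd: 3 letter names, 3 semitones
Letter: F + 2 → A
Pitch: F + 3 semitones, spelled as an A → Ab
= Ab


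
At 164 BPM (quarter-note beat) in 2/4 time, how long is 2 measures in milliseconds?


Solution.
Quarter-note beat duration = 60000 / 164 ms
Beats per measure (2/4) = 2
One measure = 2 × 60000 / 164 = 120000 / 164 ms
2 measures = 2 × 120000 / 164 = 240000 / 164
= 1463.4 ms


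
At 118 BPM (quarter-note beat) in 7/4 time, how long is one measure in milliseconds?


Working:
Quarter-note beat duration = 60000 / 118 ms
Beats per measure (7/4) = 7
One measure = 7 × 60000 / 118 = 420000 / 118 ms
= 3559.3 ms


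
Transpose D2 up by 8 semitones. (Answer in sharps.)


Let's work it out.
D2: chromatic position 2 in octave 2 → absolute = 2×12 + 2 = 26
Transpose up 8: 26 + 8 = 34
34 = 2×12 + 10 → A# in octave 2
Result = A#2


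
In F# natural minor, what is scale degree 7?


Working:
Natural minor scale pattern: W-H-W-W-H-W-W (2-1-2-2-1-2-2 semitones)
Starting from F#:
  F# + 2 semitones → G#
  G# + 1 semitone → A
  A + 2 semitones → B
  B + 2 semitones → C#
  C# + 1 semitone → D
  D + 2 semitones → E
  E + 2 semitones → F#
Scale: F# G# A B C# D E
Degree 7 = E


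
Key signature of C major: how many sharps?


Reasoning:
Sharp major keys follow the circle of fifths: C(0), G(1), D(2), A(3), E(4), B(5), F#(6), C#(7)
C major has 0 sharps
= 0 sharps


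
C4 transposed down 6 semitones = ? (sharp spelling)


Working:
C4: chromatic position 0 in octave 4 → absolute = 4×12 + 0 = 48
Transpose down 6: 48 - 6 = 42
42 = 3×12 + 6 → F# in octave 3
Result = F#3


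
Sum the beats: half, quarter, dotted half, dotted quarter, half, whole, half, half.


Working:
Beat values:
  half = 2 beats
  quarter = 1 beat
  dotted half = 3 beats
  dotted quarter = 1.5 beats
  half = 2 beats
  whole = 4 beats
  half = 2 beats
  half = 2 beats
Sum = 2 + 1 + 3 + 1.5 + 2 + 4 + 2 + 2
= 17.5 beats


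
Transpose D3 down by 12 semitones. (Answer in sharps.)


Solution.
D3: chromatic position 2 in octave 3 → absolute = 3×12 + 2 = 38
Transpose down 12: 38 - 12 = 26
26 = 2×12 + 2 → D in octave 2
Result = D2


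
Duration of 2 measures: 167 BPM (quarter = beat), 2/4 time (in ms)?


Quarter-note beat duration = 60000 / 167 ms
Beats per measure (2/4) = 2
One measure = 2 × 60000 / 167 = 120000 / 167 ms
2 measures = 2 × 120000 / 167 = 240000 / 167
= 1437.1 ms


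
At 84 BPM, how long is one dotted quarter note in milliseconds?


One quarter-note beat = 60000 / BPM = 60000 / 84 ms
Dotted quarter note = 3/2 × quarter note
Duration = 3/2 × 60000 / 84 = 90000 / 84
= 1071.4 ms


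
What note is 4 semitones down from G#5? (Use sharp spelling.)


G#5: chromatic position 8 in octave 5 → absolute = 5×12 + 8 = 68
Transpose down 4: 68 - 4 = 64
64 = 5×12 + 4 → E in octave 5
Result = E5


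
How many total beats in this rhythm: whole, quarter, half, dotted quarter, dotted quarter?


Solution.
Beat values:
  whole = 4 beats
  quarter = 1 beat
  half = 2 beats
  dotted quarter = 1.5 beats
  dotted quarter = 1.5 beats
Sum = 4 + 1 + 2 + 1.5 + 1.5
= 10 beats


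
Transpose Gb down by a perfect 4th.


Solution.
perfect 4th: 4 letter names, 5 semitones
Letter: G - 3 → D
Pitch: Gb - 5 semitones, spelled as a D → Db
= Db


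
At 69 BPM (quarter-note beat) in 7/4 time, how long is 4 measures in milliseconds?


Step by step:
Quarter-note beat duration = 60000 / 69 ms
Beats per measure (7/4) = 7
One measure = 7 × 60000 / 69 = 420000 / 69 ms
4 measures = 4 × 420000 / 69 = 1680000 / 69
= 24347.8 ms


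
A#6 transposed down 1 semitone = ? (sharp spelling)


A#6: chromatic position 10 in octave 6 → absolute = 6×12 + 10 = 82
Transpose down 1: 82 - 1 = 81
81 = 6×12 + 9 → A in octave 6
Result = A6


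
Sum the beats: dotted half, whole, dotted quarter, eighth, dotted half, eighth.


Step by step:
Beat values:
  dotted half = 3 beats
  whole = 4 beats
  dotted quarter = 1.5 beats
  eighth = 0.5 beats
  dotted half = 3 beats
  eighth = 0.5 beats
Sum = 3 + 4 + 1.5 + 0.5 + 3 + 0.5
= 12.5 beats


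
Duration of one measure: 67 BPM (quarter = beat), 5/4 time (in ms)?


Quarter-note beat duration = 60000 / 67 ms
Beats per measure (5/4) = 5
One measure = 5 × 60000 / 67 = 300000 / 67 ms
= 4477.6 ms


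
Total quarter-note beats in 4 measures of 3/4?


Time signature 3/4: the bottom number 4 means the quarter note gets one count
The top number 3 means 3 quarter-note beats per measure
Total = 3 × 4 measures
= 12 quarter-note beats


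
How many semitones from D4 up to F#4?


Absolute semitone position = octave×12 + chromatic position
D4: 4×12 + 2 = 50
F#4: 4×12 + 6 = 54
Difference = 54 - 50 = 4
= 4 semitones


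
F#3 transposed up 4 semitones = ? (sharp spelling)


Solution.
F#3: chromatic position 6 in octave 3 → absolute = 3×12 + 6 = 42
Transpose up 4: 42 + 4 = 46
46 = 3×12 + 10 → A# in octave 3
Result = A#3


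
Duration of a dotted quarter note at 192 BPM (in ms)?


Solution.
One quarter-note beat = 60000 / BPM = 60000 / 192 ms
Dotted quarter note = 3/2 × quarter note
Duration = 3/2 × 60000 / 192 = 90000 / 192
= 468.8 ms


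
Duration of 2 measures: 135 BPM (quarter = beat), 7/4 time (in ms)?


Reasoning:
Quarter-note beat duration = 60000 / 135 ms
Beats per measure (7/4) = 7
One measure = 7 × 60000 / 135 = 420000 / 135 ms
2 measures = 2 × 420000 / 135 = 840000 / 135
= 6222.2 ms


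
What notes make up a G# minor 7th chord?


Working:
Minor 7th chord = root + minor 3rd + perfect 5th + minor 7th
Seventh chords stack in thirds, so the letter names are G-B-D-F
Root: G#
Minor 3rd above G#: B
Perfect 5th above G#: D#
Minor 7th above G#: F#
Chord = G# B D# F#


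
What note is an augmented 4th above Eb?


A 4th spans 4 letter names, so from E we land on A
An augmented 4th = 6 semitones above Eb
Spell A at that pitch: A
= A


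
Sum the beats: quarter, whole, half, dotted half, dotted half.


Beat values:
  quarter = 1 beat
  whole = 4 beats
  half = 2 beats
  dotted half = 3 beats
  dotted half = 3 beats
Sum = 1 + 4 + 2 + 3 + 3
= 13 beats


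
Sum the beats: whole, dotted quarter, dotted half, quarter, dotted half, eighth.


Solution.
Beat values:
  whole = 4 beats
  dotted quarter = 1.5 beats
  dotted half = 3 beats
  quarter = 1 beat
  dotted half = 3 beats
  eighth = 0.5 beats
Sum = 4 + 1.5 + 3 + 1 + 3 + 0.5
= 13 beats


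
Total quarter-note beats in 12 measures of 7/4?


Time signature 7/4: the bottom number 4 means the quarter note gets one count
The top number 7 means 7 quarter-note beats per measure
Total = 7 × 12 measures
= 84 quarter-note beats


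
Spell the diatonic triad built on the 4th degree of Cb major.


Let's work it out.
Cb major scale: Cb Db Eb Fb Gb Ab Bb
Diatonic triad on degree 4 stacks scale notes 4, 6, 1: Fb Ab Cb
Fb→Ab = 4 semitones; Fb→Cb = 7 semitones → major triad
= Fb Ab Cb (major)


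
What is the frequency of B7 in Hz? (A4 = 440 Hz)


Solution.
f = 440 × 2^(n/12) where n = semitones from A4
B7: 38 semitones from A4
f = 440 × 2^(38/12)
f = 3951.07 Hz


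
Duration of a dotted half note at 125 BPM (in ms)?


Reasoning:
One quarter-note beat = 60000 / BPM = 60000 / 125 ms
Dotted half note = 3 × quarter note
Duration = 3 × 60000 / 125 = 180000 / 125
= 1440.0 ms


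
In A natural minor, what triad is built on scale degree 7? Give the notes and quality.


A natural minor scale: A B C D E F G
Diatonic triad on degree 7 stacks scale notes 7, 2, 4: G B D
G→B = 4 semitones; G→D = 7 semitones → major triad
= G B D (major)


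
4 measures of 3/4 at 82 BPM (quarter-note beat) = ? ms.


Reasoning:
Quarter-note beat duration = 60000 / 82 ms
Beats per measure (3/4) = 3
One measure = 3 × 60000 / 82 = 180000 / 82 ms
4 measures = 4 × 180000 / 82 = 720000 / 82
= 8780.5 ms


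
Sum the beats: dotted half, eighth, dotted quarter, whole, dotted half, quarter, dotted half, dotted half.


Reasoning:
Beat values:
  dotted half = 3 beats
  eighth = 0.5 beats
  dotted quarter = 1.5 beats
  whole = 4 beats
  dotted half = 3 beats
  quarter = 1 beat
  dotted half = 3 beats
  dotted half = 3 beats
Sum = 3 + 0.5 + 1.5 + 4 + 3 + 1 + 3 + 3
= 19 beats


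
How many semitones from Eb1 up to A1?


Let's work it out.
Absolute semitone position = octave×12 + chromatic position
Eb1: 1×12 + 3 = 15
A1: 1×12 + 9 = 21
Difference = 21 - 15 = 6
= 6 semitones


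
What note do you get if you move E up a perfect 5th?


Solution.
perfect 5th: 5 letter names, 7 semitones
Letter: E + 4 → B
Pitch: E + 7 semitones, spelled as a B → B
= B


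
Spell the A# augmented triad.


Let's work it out.
Augmented triad = root + major 3rd (4 semitones) + augmented 5th (8 semitones)
A triad on A# stacks thirds, so the chord tones use letter names A-C-E
Root: A#
Major 3rd above A#: C##
Augmented 5th above A#: E##
Chord = A# C## E##


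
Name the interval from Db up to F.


Working:
Letter names: D → F spans 3 letter names → a 3rd
Semitones: Db → F = 4 half-steps
A 3rd of 4 semitones is a major 3rd
= major 3rd


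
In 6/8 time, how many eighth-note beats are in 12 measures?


Reasoning:
Time signature 6/8: the bottom number 8 means the eighth note gets one count
The top number 6 means 6 eighth-note beats per measure
Total = 6 × 12 measures
= 72 eighth-note beats


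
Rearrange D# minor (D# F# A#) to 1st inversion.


Root position: D# F# A#
1st inversion: move root up an octave
Bass note: F#
Notes (bottom to top) = F# A# D#


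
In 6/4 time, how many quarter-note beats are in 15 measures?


Working:
Time signature 6/4: the bottom number 4 means the quarter note gets one count
The top number 6 means 6 quarter-note beats per measure
Total = 6 × 15 measures
= 90 quarter-note beats


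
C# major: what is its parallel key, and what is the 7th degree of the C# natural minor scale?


Solution.
Parallel keys share the same tonic but differ in mode
C# major → parallel is C# minor
C# natural minor scale: C# D# E F# G# A B
= C# minor; 7th degree = B


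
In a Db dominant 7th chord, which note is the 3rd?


Dominant 7th chord = root + major 3rd + perfect 5th + minor 7th
Seventh chords stack in thirds, so the letter names are D-F-A-C
Root: Db
Major 3rd above Db: F
Perfect 5th above Db: Ab
Minor 7th above Db: Cb
The 3rd = F


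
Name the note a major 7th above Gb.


Solution.
A 7th spans 7 letter names, so from G we land on F
A major 7th = 11 semitones above Gb
Spell F at that pitch: F
= F


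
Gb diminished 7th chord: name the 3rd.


Diminished 7th chord = root + minor 3rd + diminished 5th + diminished 7th
Seventh chords stack in thirds, so the letter names are G-B-D-F
Root: Gb
Minor 3rd above Gb: Bbb
Diminished 5th above Gb: Dbb
Diminished 7th above Gb: Fbb
The 3rd = Bbb


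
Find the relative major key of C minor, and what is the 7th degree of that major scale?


Working:
The relative major shares the key signature and is a minor 3rd above the minor tonic
A minor 3rd above C is Eb
→ relative major of C minor is Eb major
Eb major scale: Eb F G Ab Bb C D
= Eb major; 7th degree = D


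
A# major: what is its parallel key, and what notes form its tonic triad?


Parallel keys share the same tonic but differ in mode
A# major → parallel is A# minor
Tonic triad of A# minor = A# C# E#
= A# minor; triad = A# C# E#


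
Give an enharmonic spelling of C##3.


Enharmonic notes sound the same pitch but are spelled with different letter names
C## and D name the same pitch class
= D3


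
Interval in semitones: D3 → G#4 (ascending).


Reasoning:
Absolute semitone position = octave×12 + chromatic position
D3: 3×12 + 2 = 38
G#4: 4×12 + 8 = 56
Difference = 56 - 38 = 18
= 18 semitones


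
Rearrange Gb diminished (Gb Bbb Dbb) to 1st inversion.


Working:
Root position: Gb Bbb Dbb
1st inversion: move root up an octave
Bass note: Bbb
Notes (bottom to top) = Bbb Dbb Gb


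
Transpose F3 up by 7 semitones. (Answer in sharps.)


Working:
F3: chromatic position 5 in octave 3 → absolute = 3×12 + 5 = 41
Transpose up 7: 41 + 7 = 48
48 = 4×12 + 0 → C in octave 4
Result = C4


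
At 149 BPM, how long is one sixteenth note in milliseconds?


Working:
One quarter-note beat = 60000 / BPM = 60000 / 149 ms
Sixteenth note = 1/4 × quarter note
Duration = 1/4 × 60000 / 149 = 15000 / 149
= 100.7 ms


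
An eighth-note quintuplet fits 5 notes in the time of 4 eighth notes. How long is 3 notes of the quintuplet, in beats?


Quintuplet: 5 notes occupy the space of 4 eighth notes
Space = 4 × 1/2 = 2 beats
Each quintuplet note = 2 / 5 = 2/5 beats
3 notes = 3 × 2/5 = 6/5
= 6/5 beats


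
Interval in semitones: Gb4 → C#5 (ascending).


Absolute semitone position = octave×12 + chromatic position
Gb4: 4×12 + 6 = 54
C#5: 5×12 + 1 = 61
Difference = 61 - 54 = 7
= 7 semitones


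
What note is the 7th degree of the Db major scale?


Reasoning:
Major scale pattern: W-W-H-W-W-W-H (2-2-1-2-2-2-1 semitones)
Starting from Db:
  Db + 2 semitones → Eb
  Eb + 2 semitones → F
  F + 1 semitone → Gb
  Gb + 2 semitones → Ab
  Ab + 2 semitones → Bb
  Bb + 2 semitones → C
  C + 1 semitone → Db
Scale: Db Eb F Gb Ab Bb C
Degree 7 = C


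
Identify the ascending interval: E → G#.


Letter names: E → G spans 3 letter names → a 3rd
Semitones: E → G# = 4 half-steps
A 3rd of 4 semitones is a major 3rd
= major 3rd


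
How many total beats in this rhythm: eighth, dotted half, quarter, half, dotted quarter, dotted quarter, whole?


Solution.
Beat values:
  eighth = 0.5 beats
  dotted half = 3 beats
  quarter = 1 beat
  half = 2 beats
  dotted quarter = 1.5 beats
  dotted quarter = 1.5 beats
  whole = 4 beats
Sum = 0.5 + 3 + 1 + 2 + 1.5 + 1.5 + 4
= 13.5 beats


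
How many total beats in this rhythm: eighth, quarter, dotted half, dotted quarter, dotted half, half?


Step by step:
Beat values:
  eighth = 0.5 beats
  quarter = 1 beat
  dotted half = 3 beats
  dotted quarter = 1.5 beats
  dotted half = 3 beats
  half = 2 beats
Sum = 0.5 + 1 + 3 + 1.5 + 3 + 2
= 11 beats


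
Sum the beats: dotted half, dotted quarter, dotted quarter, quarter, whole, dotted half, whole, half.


Step by step:
Beat values:
  dotted half = 3 beats
  dotted quarter = 1.5 beats
  dotted quarter = 1.5 beats
  quarter = 1 beat
  whole = 4 beats
  dotted half = 3 beats
  whole = 4 beats
  half = 2 beats
Sum = 3 + 1.5 + 1.5 + 1 + 4 + 3 + 4 + 2
= 20 beats


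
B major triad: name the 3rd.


Major triad = root + major 3rd (4 semitones) + perfect 5th (7 semitones)
A triad on B stacks thirds, so the chord tones use letter names B-D-F
Root: B
Major 3rd above B: D#
Perfect 5th above B: F#
The 3rd = D#


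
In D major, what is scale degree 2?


Major scale pattern: W-W-H-W-W-W-H (2-2-1-2-2-2-1 semitones)
Starting from D:
  D + 2 semitones → E
  E + 2 semitones → F#
  F# + 1 semitone → G
  G + 2 semitones → A
  A + 2 semitones → B
  B + 2 semitones → C#
  C# + 1 semitone → D
Scale: D E F# G A B C#
Degree 2 = E


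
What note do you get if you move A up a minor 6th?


Let's work it out.
minor 6th: 6 letter names, 8 semitones
Letter: A + 5 → F
Pitch: A + 8 semitones, spelled as an F → F
= F


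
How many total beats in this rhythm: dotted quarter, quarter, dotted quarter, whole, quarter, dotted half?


Solution.
Beat values:
  dotted quarter = 1.5 beats
  quarter = 1 beat
  dotted quarter = 1.5 beats
  whole = 4 beats
  quarter = 1 beat
  dotted half = 3 beats
Sum = 1.5 + 1 + 1.5 + 4 + 1 + 3
= 12 beats


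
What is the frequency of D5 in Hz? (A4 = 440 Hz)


f = 440 × 2^(n/12) where n = semitones from A4
D5: 5 semitones from A4
f = 440 × 2^(5/12)
f = 587.33 Hz


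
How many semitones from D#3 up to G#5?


Let's work it out.
Absolute semitone position = octave×12 + chromatic position
D#3: 3×12 + 3 = 39
G#5: 5×12 + 8 = 68
Difference = 68 - 39 = 29
= 29 semitones


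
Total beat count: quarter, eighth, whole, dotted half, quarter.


Beat values:
  quarter = 1 beat
  eighth = 0.5 beats
  whole = 4 beats
  dotted half = 3 beats
  quarter = 1 beat
Sum = 1 + 0.5 + 4 + 3 + 1
= 9.5 beats


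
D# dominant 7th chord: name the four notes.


Let's work it out.
Dominant 7th chord = root + major 3rd + perfect 5th + minor 7th
Seventh chords stack in thirds, so the letter names are D-F-A-C
Root: D#
Major 3rd above D#: F##
Perfect 5th above D#: A#
Minor 7th above D#: C#
Chord = D# F## A# C#


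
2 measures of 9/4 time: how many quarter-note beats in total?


Working:
Time signature 9/4: the bottom number 4 means the quarter note gets one count
The top number 9 means 9 quarter-note beats per measure
Total = 9 × 2 measures
= 18 quarter-note beats


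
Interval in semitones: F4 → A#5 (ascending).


Absolute semitone position = octave×12 + chromatic position
F4: 4×12 + 5 = 53
A#5: 5×12 + 10 = 70
Difference = 70 - 53 = 17
= 17 semitones


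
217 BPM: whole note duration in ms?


Reasoning:
One quarter-note beat = 60000 / BPM = 60000 / 217 ms
Whole note = 4 × quarter note
Duration = 4 × 60000 / 217 = 240000 / 217
= 1106.0 ms


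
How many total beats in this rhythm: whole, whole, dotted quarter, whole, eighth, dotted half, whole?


Let's work it out.
Beat values:
  whole = 4 beats
  whole = 4 beats
  dotted quarter = 1.5 beats
  whole = 4 beats
  eighth = 0.5 beats
  dotted half = 3 beats
  whole = 4 beats
Sum = 4 + 4 + 1.5 + 4 + 0.5 + 3 + 4
= 21 beats


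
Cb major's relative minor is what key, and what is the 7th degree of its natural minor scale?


Reasoning:
The relative minor shares the major's key signature and starts on its 6th degree
6th degree = a major 6th above the tonic; a major 6th above Cb is Ab
→ relative minor of Cb major is Ab minor
Ab natural minor scale: Ab Bb Cb Db Eb Fb Gb
= Ab minor; 7th degree = Gb


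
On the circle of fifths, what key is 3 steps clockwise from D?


Each clockwise step on the circle of fifths moves up a perfect 5th
From D: D → A → E → B
= B


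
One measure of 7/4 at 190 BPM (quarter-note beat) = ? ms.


Quarter-note beat duration = 60000 / 190 ms
Beats per measure (7/4) = 7
One measure = 7 × 60000 / 190 = 420000 / 190 ms
= 2210.5 ms


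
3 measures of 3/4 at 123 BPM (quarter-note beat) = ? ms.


Let's work it out.
Quarter-note beat duration = 60000 / 123 ms
Beats per measure (3/4) = 3
One measure = 3 × 60000 / 123 = 180000 / 123 ms
3 measures = 3 × 180000 / 123 = 540000 / 123
= 4390.2 ms


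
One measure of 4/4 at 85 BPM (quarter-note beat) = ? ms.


Quarter-note beat duration = 60000 / 85 ms
Beats per measure (4/4) = 4
One measure = 4 × 60000 / 85 = 240000 / 85 ms
= 2823.5 ms


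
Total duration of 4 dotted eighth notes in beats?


Base eighth note = 1/2 beats
Dot 1 adds half the previous value: +1/4
One dotted eighth = 1/2 + 1/4 = 3/4
4 of them = 4 × 3/4 = 3
= 3 beats


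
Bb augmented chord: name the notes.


Let's work it out.
Augmented triad = root + major 3rd (4 semitones) + augmented 5th (8 semitones)
A triad on Bb stacks thirds, so the chord tones use letter names B-D-F
Root: Bb
Major 3rd above Bb: D
Augmented 5th above Bb: F#
Chord = Bb D F#


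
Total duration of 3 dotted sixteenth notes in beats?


Step by step:
Base sixteenth note = 1/4 beats
Dot 1 adds half the previous value: +1/8
One dotted sixteenth = 1/4 + 1/8 = 3/8
3 of them = 3 × 3/8 = 9/8
= 9/8 beats


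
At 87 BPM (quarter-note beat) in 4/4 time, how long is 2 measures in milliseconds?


Quarter-note beat duration = 60000 / 87 ms
Beats per measure (4/4) = 4
One measure = 4 × 60000 / 87 = 240000 / 87 ms
2 measures = 2 × 240000 / 87 = 480000 / 87
= 5517.2 ms


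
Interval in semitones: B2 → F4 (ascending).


Reasoning:
Absolute semitone position = octave×12 + chromatic position
B2: 2×12 + 11 = 35
F4: 4×12 + 5 = 53
Difference = 53 - 35 = 18
= 18 semitones


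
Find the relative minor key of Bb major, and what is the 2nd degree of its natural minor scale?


Reasoning:
The relative minor shares the major's key signature and starts on its 6th degree
6th degree = a major 6th above the tonic; a major 6th above Bb is G
→ relative minor of Bb major is G minor
G natural minor scale: G A Bb C D Eb F
= G minor; 2nd degree = A


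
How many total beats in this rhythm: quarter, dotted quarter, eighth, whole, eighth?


Reasoning:
Beat values:
  quarter = 1 beat
  dotted quarter = 1.5 beats
  eighth = 0.5 beats
  whole = 4 beats
  eighth = 0.5 beats
Sum = 1 + 1.5 + 0.5 + 4 + 0.5
= 7.5 beats


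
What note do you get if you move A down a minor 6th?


minor 6th: 6 letter names, 8 semitones
Letter: A - 5 → C
Pitch: A - 8 semitones, spelled as a C → C#
= C#


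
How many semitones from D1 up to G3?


Absolute semitone position = octave×12 + chromatic position
D1: 1×12 + 2 = 14
G3: 3×12 + 7 = 43
Difference = 43 - 14 = 29
= 29 semitones


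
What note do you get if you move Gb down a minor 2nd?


minor 2nd: 2 letter names, 1 semitones
Letter: G - 1 → F
Pitch: Gb - 1 semitones, spelled as an F → F
= F


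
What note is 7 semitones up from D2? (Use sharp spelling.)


D2: chromatic position 2 in octave 2 → absolute = 2×12 + 2 = 26
Transpose up 7: 26 + 7 = 33
33 = 2×12 + 9 → A in octave 2
Result = A2


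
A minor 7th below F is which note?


Reasoning:
A 7th spans 7 letter names, so from F we land on G
A minor 7th = 10 semitones below F
Spell G at that pitch: G
= G


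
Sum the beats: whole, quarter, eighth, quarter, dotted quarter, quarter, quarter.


Beat values:
  whole = 4 beats
  quarter = 1 beat
  eighth = 0.5 beats
  quarter = 1 beat
  dotted quarter = 1.5 beats
  quarter = 1 beat
  quarter = 1 beat
Sum = 4 + 1 + 0.5 + 1 + 1.5 + 1 + 1
= 10 beats


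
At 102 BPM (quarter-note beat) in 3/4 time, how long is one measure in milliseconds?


Quarter-note beat duration = 60000 / 102 ms
Beats per measure (3/4) = 3
One measure = 3 × 60000 / 102 = 180000 / 102 ms
= 1764.7 ms


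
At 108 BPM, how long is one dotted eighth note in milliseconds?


Step by step:
One quarter-note beat = 60000 / BPM = 60000 / 108 ms
Dotted eighth note = 3/4 × quarter note
Duration = 3/4 × 60000 / 108 = 45000 / 108
= 416.7 ms


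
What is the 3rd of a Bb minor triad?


Step by step:
Minor triad = root + minor 3rd (3 semitones) + perfect 5th (7 semitones)
A triad on Bb stacks thirds, so the chord tones use letter names B-D-F
Root: Bb
Minor 3rd above Bb: Db
Perfect 5th above Bb: F
The 3rd = Db


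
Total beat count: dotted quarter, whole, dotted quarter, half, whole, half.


Solution.
Beat values:
  dotted quarter = 1.5 beats
  whole = 4 beats
  dotted quarter = 1.5 beats
  half = 2 beats
  whole = 4 beats
  half = 2 beats
Sum = 1.5 + 4 + 1.5 + 2 + 4 + 2
= 15 beats


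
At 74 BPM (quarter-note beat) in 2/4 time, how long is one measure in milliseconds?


Let's work it out.
Quarter-note beat duration = 60000 / 74 ms
Beats per measure (2/4) = 2
One measure = 2 × 60000 / 74 = 120000 / 74 ms
= 1621.6 ms


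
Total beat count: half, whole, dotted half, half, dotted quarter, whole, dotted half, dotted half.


Step by step:
Beat values:
  half = 2 beats
  whole = 4 beats
  dotted half = 3 beats
  half = 2 beats
  dotted quarter = 1.5 beats
  whole = 4 beats
  dotted half = 3 beats
  dotted half = 3 beats
Sum = 2 + 4 + 3 + 2 + 1.5 + 4 + 3 + 3
= 22.5 beats


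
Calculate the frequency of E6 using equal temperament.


Working:
f = 440 × 2^(n/12) where n = semitones from A4
E6: 19 semitones from A4
f = 440 × 2^(19/12)
f = 1318.51 Hz


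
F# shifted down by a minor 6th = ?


Reasoning:
minor 6th: 6 letter names, 8 semitones
Letter: F - 5 → A
Pitch: F# - 8 semitones, spelled as an A → A#
= A#


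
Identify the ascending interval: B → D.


Let's work it out.
Letter names: B → D spans 3 letter names → a 3rd
Semitones: B → D = 3 half-steps
A 3rd of 3 semitones is a minor 3rd
= minor 3rd


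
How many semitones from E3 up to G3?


Solution.
Absolute semitone position = octave×12 + chromatic position
E3: 3×12 + 4 = 40
G3: 3×12 + 7 = 43
Difference = 43 - 40 = 3
= 3 semitones


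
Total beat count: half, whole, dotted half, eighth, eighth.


Beat values:
  half = 2 beats
  whole = 4 beats
  dotted half = 3 beats
  eighth = 0.5 beats
  eighth = 0.5 beats
Sum = 2 + 4 + 3 + 0.5 + 0.5
= 10 beats


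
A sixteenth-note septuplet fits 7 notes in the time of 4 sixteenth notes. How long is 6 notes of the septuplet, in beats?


Let's work it out.
Septuplet: 7 notes occupy the space of 4 sixteenth notes
Space = 4 × 1/4 = 1 beat
Each septuplet note = 1 / 7 = 1/7 beats
6 notes = 6 × 1/7 = 6/7
= 6/7 beats


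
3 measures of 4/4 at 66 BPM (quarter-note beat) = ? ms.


Quarter-note beat duration = 60000 / 66 ms
Beats per measure (4/4) = 4
One measure = 4 × 60000 / 66 = 240000 / 66 ms
3 measures = 3 × 240000 / 66 = 720000 / 66
= 10909.1 ms


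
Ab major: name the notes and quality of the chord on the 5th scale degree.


Step by step:
Ab major scale: Ab Bb C Db Eb F G
Diatonic triad on degree 5 stacks scale notes 5, 7, 2: Eb G Bb
Eb→G = 4 semitones; Eb→Bb = 7 semitones → major triad
= Eb G Bb (major)


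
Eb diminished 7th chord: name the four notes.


Working:
Diminished 7th chord = root + minor 3rd + diminished 5th + diminished 7th
Seventh chords stack in thirds, so the letter names are E-G-B-D
Root: Eb
Minor 3rd above Eb: Gb
Diminished 5th above Eb: Bbb
Diminished 7th above Eb: Dbb
Chord = Eb Gb Bbb Dbb


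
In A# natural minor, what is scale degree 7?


Natural minor scale pattern: W-H-W-W-H-W-W (2-1-2-2-1-2-2 semitones)
Starting from A#:
  A# + 2 semitones → B#
  B# + 1 semitone → C#
  C# + 2 semitones → D#
  D# + 2 semitones → E#
  E# + 1 semitone → F#
  F# + 2 semitones → G#
  G# + 2 semitones → A#
Scale: A# B# C# D# E# F# G#
Degree 7 = G#


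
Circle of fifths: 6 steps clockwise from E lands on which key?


Step by step:
Each clockwise step on the circle of fifths moves up a perfect 5th
From E: E → B → F#/Gb → Db → Ab → Eb → Bb
= Bb


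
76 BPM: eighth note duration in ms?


One quarter-note beat = 60000 / BPM = 60000 / 76 ms
Eighth note = 1/2 × quarter note
Duration = 1/2 × 60000 / 76 = 30000 / 76
= 394.7 ms


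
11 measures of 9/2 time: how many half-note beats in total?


Step by step:
Time signature 9/2: the bottom number 2 means the half note gets one count
The top number 9 means 9 half-note beats per measure
Total = 9 × 11 measures
= 99 half-note beats


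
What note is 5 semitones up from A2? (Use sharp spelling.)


Reasoning:
A2: chromatic position 9 in octave 2 → absolute = 2×12 + 9 = 33
Transpose up 5: 33 + 5 = 38
38 = 3×12 + 2 → D in octave 3
Result = D3


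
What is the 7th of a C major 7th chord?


Major 7th chord = root + major 3rd + perfect 5th + major 7th
Seventh chords stack in thirds, so the letter names are C-E-G-B
Root: C
Major 3rd above C: E
Perfect 5th above C: G
Major 7th above C: B
The 7th = B


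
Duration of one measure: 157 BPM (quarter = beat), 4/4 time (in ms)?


Quarter-note beat duration = 60000 / 157 ms
Beats per measure (4/4) = 4
One measure = 4 × 60000 / 157 = 240000 / 157 ms
= 1528.7 ms


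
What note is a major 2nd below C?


Reasoning:
A 2nd spans 2 letter names, so from C we land on B
A major 2nd = 2 semitones below C
Spell B at that pitch: Bb
= Bb


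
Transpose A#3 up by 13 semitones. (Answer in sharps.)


Solution.
A#3: chromatic position 10 in octave 3 → absolute = 3×12 + 10 = 46
Transpose up 13: 46 + 13 = 59
59 = 4×12 + 11 → B in octave 4
Result = B4


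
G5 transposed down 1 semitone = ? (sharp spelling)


Working:
G5: chromatic position 7 in octave 5 → absolute = 5×12 + 7 = 67
Transpose down 1: 67 - 1 = 66
66 = 5×12 + 6 → F# in octave 5
Result = F#5


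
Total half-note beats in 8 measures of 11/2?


Time signature 11/2: the bottom number 2 means the half note gets one count
The top number 11 means 11 half-note beats per measure
Total = 11 × 8 measures
= 88 half-note beats


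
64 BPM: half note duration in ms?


Working:
One quarter-note beat = 60000 / BPM = 60000 / 64 ms
Half note = 2 × quarter note
Duration = 2 × 60000 / 64 = 120000 / 64
= 1875.0 ms


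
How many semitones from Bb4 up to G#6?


Working:
Absolute semitone position = octave×12 + chromatic position
Bb4: 4×12 + 10 = 58
G#6: 6×12 + 8 = 80
Difference = 80 - 58 = 22
= 22 semitones


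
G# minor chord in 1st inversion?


Working:
Root position: G# B D#
1st inversion: move root up an octave
Bass note: B
Notes (bottom to top) = B D# G#


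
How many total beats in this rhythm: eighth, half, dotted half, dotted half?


Let's work it out.
Beat values:
  eighth = 0.5 beats
  half = 2 beats
  dotted half = 3 beats
  dotted half = 3 beats
Sum = 0.5 + 2 + 3 + 3
= 8.5 beats


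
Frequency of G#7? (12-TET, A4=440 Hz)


Step by step:
f = 440 × 2^(n/12) where n = semitones from A4
G#7: 35 semitones from A4
f = 440 × 2^(35/12)
f = 3322.44 Hz


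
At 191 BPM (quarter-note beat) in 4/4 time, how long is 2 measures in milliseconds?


Working:
Quarter-note beat duration = 60000 / 191 ms
Beats per measure (4/4) = 4
One measure = 4 × 60000 / 191 = 240000 / 191 ms
2 measures = 2 × 240000 / 191 = 480000 / 191
= 2513.1 ms


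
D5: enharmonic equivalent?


Reasoning:
Enharmonic notes sound the same pitch but are spelled with different letter names
D and Ebb name the same pitch class
= Ebb5


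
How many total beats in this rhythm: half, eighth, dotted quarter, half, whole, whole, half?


Solution.
Beat values:
  half = 2 beats
  eighth = 0.5 beats
  dotted quarter = 1.5 beats
  half = 2 beats
  whole = 4 beats
  whole = 4 beats
  half = 2 beats
Sum = 2 + 0.5 + 1.5 + 2 + 4 + 4 + 2
= 16 beats


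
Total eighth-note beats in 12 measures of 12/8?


Let's work it out.
Time signature 12/8: the bottom number 8 means the eighth note gets one count
The top number 12 means 12 eighth-note beats per measure
Total = 12 × 12 measures
= 144 eighth-note beats


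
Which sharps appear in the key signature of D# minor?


Reasoning:
Sharp minor keys follow the circle of fifths: A(0), E(1), B(2), F#(3), C#(4), G#(5), D#(6), A#(7)
D# minor has 6 sharps
Order of sharps: F# C# G# D# A# E# B# → first 6: F#, C#, G#, D#, A#, E#
= F#, C#, G#, D#, A#, E#


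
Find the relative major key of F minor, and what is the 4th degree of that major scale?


The relative major shares the key signature and is a minor 3rd above the minor tonic
A minor 3rd above F is Ab
→ relative major of F minor is Ab major
Ab major scale: Ab Bb C Db Eb F G
= Ab major; 4th degree = Db


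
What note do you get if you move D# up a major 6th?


major 6th: 6 letter names, 9 semitones
Letter: D + 5 → B
Pitch: D# + 9 semitones, spelled as a B → B#
= B#


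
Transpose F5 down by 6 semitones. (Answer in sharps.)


Working:
F5: chromatic position 5 in octave 5 → absolute = 5×12 + 5 = 65
Transpose down 6: 65 - 6 = 59
59 = 4×12 + 11 → B in octave 4
Result = B4


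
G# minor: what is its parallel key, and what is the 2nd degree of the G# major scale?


Let's work it out.
Parallel keys share the same tonic but differ in mode
G# minor → parallel is G# major
G# major scale: G# A# B# C# D# E# F##
= G# major; 2nd degree = A#


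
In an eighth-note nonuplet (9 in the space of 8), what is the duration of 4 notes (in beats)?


Step by step:
Nonuplet: 9 notes occupy the space of 8 eighth notes
Space = 8 × 1/2 = 4 beats
Each nonuplet note = 4 / 9 = 4/9 beats
4 notes = 4 × 4/9 = 16/9
= 16/9 beats


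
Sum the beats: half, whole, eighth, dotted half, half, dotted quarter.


Step by step:
Beat values:
  half = 2 beats
  whole = 4 beats
  eighth = 0.5 beats
  dotted half = 3 beats
  half = 2 beats
  dotted quarter = 1.5 beats
Sum = 2 + 4 + 0.5 + 3 + 2 + 1.5
= 13 beats


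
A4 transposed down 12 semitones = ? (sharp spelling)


A4: chromatic position 9 in octave 4 → absolute = 4×12 + 9 = 57
Transpose down 12: 57 - 12 = 45
45 = 3×12 + 9 → A in octave 3
Result = A3


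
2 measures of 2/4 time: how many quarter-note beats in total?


Time signature 2/4: the bottom number 4 means the quarter note gets one count
The top number 2 means 2 quarter-note beats per measure
Total = 2 × 2 measures
= 4 quarter-note beats


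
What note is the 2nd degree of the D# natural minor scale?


Natural minor scale pattern: W-H-W-W-H-W-W (2-1-2-2-1-2-2 semitones)
Starting from D#:
  D# + 2 semitones → E#
  E# + 1 semitone → F#
  F# + 2 semitones → G#
  G# + 2 semitones → A#
  A# + 1 semitone → B
  B + 2 semitones → C#
  C# + 2 semitones → D#
Scale: D# E# F# G# A# B C#
Degree 2 = E#


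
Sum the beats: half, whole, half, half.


Solution.
Beat values:
  half = 2 beats
  whole = 4 beats
  half = 2 beats
  half = 2 beats
Sum = 2 + 4 + 2 + 2
= 10 beats


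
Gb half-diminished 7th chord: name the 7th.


Solution.
Half-diminished 7th chord = root + minor 3rd + diminished 5th + minor 7th
Seventh chords stack in thirds, so the letter names are G-B-D-F
Root: Gb
Minor 3rd above Gb: Bbb
Diminished 5th above Gb: Dbb
Minor 7th above Gb: Fb
The 7th = Fb


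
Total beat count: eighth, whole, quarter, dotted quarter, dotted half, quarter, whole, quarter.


Beat values:
  eighth = 0.5 beats
  whole = 4 beats
  quarter = 1 beat
  dotted quarter = 1.5 beats
  dotted half = 3 beats
  quarter = 1 beat
  whole = 4 beats
  quarter = 1 beat
Sum = 0.5 + 4 + 1 + 1.5 + 3 + 1 + 4 + 1
= 16 beats


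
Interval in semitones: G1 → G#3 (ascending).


Working:
Absolute semitone position = octave×12 + chromatic position
G1: 1×12 + 7 = 19
G#3: 3×12 + 8 = 44
Difference = 44 - 19 = 25
= 25 semitones
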